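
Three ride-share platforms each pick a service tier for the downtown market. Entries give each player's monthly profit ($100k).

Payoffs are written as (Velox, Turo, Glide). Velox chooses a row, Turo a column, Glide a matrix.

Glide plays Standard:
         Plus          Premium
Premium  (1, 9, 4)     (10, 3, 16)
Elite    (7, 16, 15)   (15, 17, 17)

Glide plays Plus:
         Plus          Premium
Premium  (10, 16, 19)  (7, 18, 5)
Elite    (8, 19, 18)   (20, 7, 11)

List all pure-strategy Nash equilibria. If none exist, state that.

The unique pure-strategy Nash equilibrium is (Elite, Premium, Standard).

For each player, find the best response to each opponent profile; mutual best responses are the pure NE.
Velox against (Plus, Standard): payoffs 1, 7 → best response Elite.
Velox against (Plus, Plus): payoffs 10, 8 → best response Premium.
Velox against (Premium, Standard): payoffs 10, 15 → best response Elite.
Velox against (Premium, Plus): payoffs 7, 20 → best response Elite.
Turo against (Premium, Standard): payoffs 9, 3 → best response Plus.
Turo against (Premium, Plus): payoffs 16, 18 → best response Premium.
Turo against (Elite, Standard): payoffs 16, 17 → best response Premium.
Turo against (Elite, Plus): payoffs 19, 7 → best response Plus.
Glide against (Premium, Plus): payoffs 4, 19 → best response Plus.
Glide against (Premium, Premium): payoffs 16, 5 → best response Standard.
Glide against (Elite, Plus): payoffs 15, 18 → best response Plus.
Glide against (Elite, Premium): payoffs 17, 11 → best response Standard.
Mutual best responses: (Elite, Premium, Standard).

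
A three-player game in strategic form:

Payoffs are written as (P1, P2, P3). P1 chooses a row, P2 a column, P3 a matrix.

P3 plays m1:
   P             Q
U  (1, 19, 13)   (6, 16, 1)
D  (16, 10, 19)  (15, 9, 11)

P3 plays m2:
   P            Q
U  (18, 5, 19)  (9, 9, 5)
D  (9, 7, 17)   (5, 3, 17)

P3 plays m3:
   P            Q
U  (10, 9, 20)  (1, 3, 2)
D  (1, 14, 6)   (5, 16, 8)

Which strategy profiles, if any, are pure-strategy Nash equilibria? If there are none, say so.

The pure Nash equilibria are (U, P, m3) and (U, Q, m2) and (D, P, m1).

For each player, find the best response to each opponent profile; mutual best responses are the pure NE.
P1 against (P, m1): payoffs 1, 16 → best response D.
P1 against (P, m2): payoffs 18, 9 → best response U.
P1 against (P, m3): payoffs 10, 1 → best response U.
P1 against (Q, m1): payoffs 6, 15 → best response D.
P1 against (Q, m2): payoffs 9, 5 → best response U.
P1 against (Q, m3): payoffs 1, 5 → best response D.
P2 against (U, m1): payoffs 19, 16 → best response P.
P2 against (U, m2): payoffs 5, 9 → best response Q.
P2 against (U, m3): payoffs 9, 3 → best response P.
P2 against (D, m1): payoffs 10, 9 → best response P.
P2 against (D, m2): payoffs 7, 3 → best response P.
P2 against (D, m3): payoffs 14, 16 → best response Q.
P3 against (U, P): payoffs 13, 19, 20 → best response m3.
P3 against (U, Q): payoffs 1, 5, 2 → best response m2.
P3 against (D, P): payoffs 19, 17, 6 → best response m1.
P3 against (D, Q): payoffs 11, 17, 8 → best response m2.
Mutual best responses: (U, P, m3); (U, Q, m2); (D, P, m1).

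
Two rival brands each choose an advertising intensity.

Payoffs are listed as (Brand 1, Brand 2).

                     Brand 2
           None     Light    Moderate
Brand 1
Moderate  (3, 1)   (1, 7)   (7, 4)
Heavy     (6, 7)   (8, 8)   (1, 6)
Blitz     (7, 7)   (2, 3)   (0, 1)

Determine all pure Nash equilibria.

The pure Nash equilibria are (Heavy, Light); (Blitz, None).

Brand 1 against None: payoffs 3, 6, 7 → best response Blitz.
Brand 1 against Light: payoffs 1, 8, 2 → best response Heavy.
Brand 1 against Moderate: payoffs 7, 1, 0 → best response Moderate.
Brand 2 against Moderate: payoffs 1, 7, 4 → best response Light.
Brand 2 against Heavy: payoffs 7, 8, 6 → best response Light.
Brand 2 against Blitz: payoffs 7, 3, 1 → best response None.
Mutual best responses: (Heavy, Light); (Blitz, None).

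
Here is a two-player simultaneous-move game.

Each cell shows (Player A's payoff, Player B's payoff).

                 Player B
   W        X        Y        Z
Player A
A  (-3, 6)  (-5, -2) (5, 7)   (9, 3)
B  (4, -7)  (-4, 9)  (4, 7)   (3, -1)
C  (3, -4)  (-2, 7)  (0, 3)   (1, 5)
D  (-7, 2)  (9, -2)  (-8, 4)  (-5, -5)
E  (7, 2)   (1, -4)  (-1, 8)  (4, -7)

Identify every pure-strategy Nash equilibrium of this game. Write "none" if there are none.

Player A against W: payoffs -3, 4, 3, -7, 7 → best response E.
Player A against X: payoffs -5, -4, -2, 9, 1 → best response D.
Player A against Y: payoffs 5, 4, 0, -8, -1 → best response A.
Player A against Z: payoffs 9, 3, 1, -5, 4 → best response A.
Player B against A: payoffs 6, -2, 7, 3 → best response Y.
Player B against B: payoffs -7, 9, 7, -1 → best response X.
Player B against C: payoffs -4, 7, 3, 5 → best response X.
Player B against D: payoffs 2, -2, 4, -5 → best response Y.
Player B against E: payoffs 2, -4, 8, -7 → best response Y.
Mutual best responses: (A, Y).

The unique pure-strategy Nash equilibrium is (A, Y).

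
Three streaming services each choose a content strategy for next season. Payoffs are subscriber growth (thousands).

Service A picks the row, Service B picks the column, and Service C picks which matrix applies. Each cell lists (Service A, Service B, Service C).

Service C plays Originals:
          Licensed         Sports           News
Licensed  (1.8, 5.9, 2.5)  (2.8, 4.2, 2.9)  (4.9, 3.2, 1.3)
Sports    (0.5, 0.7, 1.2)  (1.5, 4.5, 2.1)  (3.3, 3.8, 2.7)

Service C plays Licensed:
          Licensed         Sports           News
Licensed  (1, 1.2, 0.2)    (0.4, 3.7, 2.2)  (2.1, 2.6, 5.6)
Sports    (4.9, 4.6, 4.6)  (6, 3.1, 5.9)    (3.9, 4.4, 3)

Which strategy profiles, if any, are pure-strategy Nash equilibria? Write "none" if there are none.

(Licensed, Licensed, Originals): Service A gets 1.8, best alternative 0.5; Service B gets 5.9, best alternative 4.2; Service C gets 2.5, best alternative 0.2. No profitable deviation — NE.
(Licensed, Licensed, Licensed): Service A can switch to Sports (1 → 4.9). Not NE.
(Licensed, Sports, Originals): Service B can switch to Licensed (4.2 → 5.9). Not NE.
(Licensed, Sports, Licensed): Service A can switch to Sports (0.4 → 6). Not NE.
(Licensed, News, Originals): Service B can switch to Licensed (3.2 → 5.9). Not NE.
(Licensed, News, Licensed): Service A can switch to Sports (2.1 → 3.9). Not NE.
(Sports, Licensed, Originals): Service A can switch to Licensed (0.5 → 1.8). Not NE.
(Sports, Licensed, Licensed): Service A gets 4.9, best alternative 1; Service B gets 4.6, best alternative 4.4; Service C gets 4.6, best alternative 1.2. No profitable deviation — NE.
(Sports, Sports, Originals): Service A can switch to Licensed (1.5 → 2.8). Not NE.
(Sports, Sports, Licensed): Service B can switch to Licensed (3.1 → 4.6). Not NE.
(The remaining 2 profiles each have a profitable deviation by the same check.)

The pure Nash equilibria are (Licensed, Licensed, Originals) and (Sports, Licensed, Licensed).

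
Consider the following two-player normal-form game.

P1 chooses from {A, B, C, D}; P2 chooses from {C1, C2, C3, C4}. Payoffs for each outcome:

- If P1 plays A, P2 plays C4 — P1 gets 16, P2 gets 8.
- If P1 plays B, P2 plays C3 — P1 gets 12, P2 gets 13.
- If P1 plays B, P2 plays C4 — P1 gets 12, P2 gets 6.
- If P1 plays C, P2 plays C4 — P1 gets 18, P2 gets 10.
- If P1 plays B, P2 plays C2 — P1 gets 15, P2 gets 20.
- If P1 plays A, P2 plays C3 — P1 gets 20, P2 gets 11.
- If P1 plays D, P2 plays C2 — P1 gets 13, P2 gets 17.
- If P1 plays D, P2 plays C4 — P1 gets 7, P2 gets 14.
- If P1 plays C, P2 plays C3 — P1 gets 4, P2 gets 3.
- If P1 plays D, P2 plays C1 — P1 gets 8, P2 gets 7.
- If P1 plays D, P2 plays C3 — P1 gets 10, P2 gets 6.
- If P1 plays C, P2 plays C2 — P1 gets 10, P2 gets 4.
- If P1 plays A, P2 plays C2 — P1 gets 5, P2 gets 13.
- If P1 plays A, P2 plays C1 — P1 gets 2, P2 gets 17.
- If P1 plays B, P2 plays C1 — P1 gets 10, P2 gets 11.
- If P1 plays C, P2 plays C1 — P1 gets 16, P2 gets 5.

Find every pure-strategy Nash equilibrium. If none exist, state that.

Check each profile: it is a Nash equilibrium iff no player can strictly gain by switching unilaterally.
(A, C1): P1 can switch to B (2 → 10). Not NE.
(A, C2): P1 can switch to B (5 → 15). Not NE.
(A, C3): P2 can switch to C1 (11 → 17). Not NE.
(A, C4): P1 can switch to C (16 → 18). Not NE.
(B, C1): P1 can switch to C (10 → 16). Not NE.
(B, C2): P1 gets 15, best alternative 13; P2 gets 20, best alternative 13. No profitable deviation — NE.
(B, C3): P1 can switch to A (12 → 20). Not NE.
(B, C4): P1 can switch to A (12 → 16). Not NE.
(C, C1): P2 can switch to C4 (5 → 10). Not NE.
(C, C4): P1 gets 18, best alternative 16; P2 gets 10, best alternative 5. No profitable deviation — NE.
(The remaining 6 profiles each have a profitable deviation by the same check.)

The pure Nash equilibria are (B, C2) and (C, C4).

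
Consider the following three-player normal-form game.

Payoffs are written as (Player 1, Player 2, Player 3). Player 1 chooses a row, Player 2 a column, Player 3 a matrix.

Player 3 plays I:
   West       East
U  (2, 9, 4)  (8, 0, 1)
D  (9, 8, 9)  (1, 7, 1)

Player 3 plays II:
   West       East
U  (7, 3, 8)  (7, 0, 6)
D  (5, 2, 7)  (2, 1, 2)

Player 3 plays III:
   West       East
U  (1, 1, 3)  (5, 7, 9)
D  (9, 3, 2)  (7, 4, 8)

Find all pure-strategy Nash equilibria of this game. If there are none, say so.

For each strategy profile, look for a profitable unilateral deviation.
(U, West, I): Player 1 can switch to D (2 → 9). Not NE.
(U, West, II): Player 1 gets 7, best alternative 5; Player 2 gets 3, best alternative 0; Player 3 gets 8, best alternative 4. No profitable deviation — NE.
(U, West, III): Player 1 can switch to D (1 → 9). Not NE.
(U, East, I): Player 2 can switch to West (0 → 9). Not NE.
(U, East, II): Player 2 can switch to West (0 → 3). Not NE.
(U, East, III): Player 1 can switch to D (5 → 7). Not NE.
(D, West, I): Player 1 gets 9, best alternative 2; Player 2 gets 8, best alternative 7; Player 3 gets 9, best alternative 7. No profitable deviation — NE.
(D, West, II): Player 1 can switch to U (5 → 7). Not NE.
(D, East, III): Player 1 gets 7, best alternative 5; Player 2 gets 4, best alternative 3; Player 3 gets 8, best alternative 2. No profitable deviation — NE.
(The remaining 3 profiles each have a profitable deviation by the same check.)

The pure Nash equilibria are (U, West, II); (D, West, I); (D, East, III).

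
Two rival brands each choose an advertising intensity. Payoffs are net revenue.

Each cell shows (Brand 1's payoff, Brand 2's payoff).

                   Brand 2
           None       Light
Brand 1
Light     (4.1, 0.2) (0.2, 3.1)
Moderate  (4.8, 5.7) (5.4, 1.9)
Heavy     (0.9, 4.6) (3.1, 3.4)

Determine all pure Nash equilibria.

(Light, None): Brand 1 can switch to Moderate (4.1 → 4.8). Not NE.
(Light, Light): Brand 1 can switch to Moderate (0.2 → 5.4). Not NE.
(Moderate, None): Brand 1 gets 4.8, best alternative 4.1; Brand 2 gets 5.7, best alternative 1.9. No profitable deviation — NE.
(Moderate, Light): Brand 2 can switch to None (1.9 → 5.7). Not NE.
(Heavy, None): Brand 1 can switch to Light (0.9 → 4.1). Not NE.
(Heavy, Light): Brand 1 can switch to Moderate (3.1 → 5.4). Not NE.

The unique pure-strategy Nash equilibrium is (Moderate, None).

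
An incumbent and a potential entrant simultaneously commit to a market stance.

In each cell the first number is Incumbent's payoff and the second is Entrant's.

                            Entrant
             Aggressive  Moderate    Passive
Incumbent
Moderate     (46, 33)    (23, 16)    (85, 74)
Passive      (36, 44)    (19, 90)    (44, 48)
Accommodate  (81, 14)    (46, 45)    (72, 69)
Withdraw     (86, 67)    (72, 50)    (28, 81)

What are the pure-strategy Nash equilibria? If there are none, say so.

Incumbent against Aggressive: payoffs 46, 36, 81, 86 → best response Withdraw.
Incumbent against Moderate: payoffs 23, 19, 46, 72 → best response Withdraw.
Incumbent against Passive: payoffs 85, 44, 72, 28 → best response Moderate.
Entrant against Moderate: payoffs 33, 16, 74 → best response Passive.
Entrant against Passive: payoffs 44, 90, 48 → best response Moderate.
Entrant against Accommodate: payoffs 14, 45, 69 → best response Passive.
Entrant against Withdraw: payoffs 67, 50, 81 → best response Passive.
Mutual best responses: (Moderate, Passive).

(Moderate, Passive)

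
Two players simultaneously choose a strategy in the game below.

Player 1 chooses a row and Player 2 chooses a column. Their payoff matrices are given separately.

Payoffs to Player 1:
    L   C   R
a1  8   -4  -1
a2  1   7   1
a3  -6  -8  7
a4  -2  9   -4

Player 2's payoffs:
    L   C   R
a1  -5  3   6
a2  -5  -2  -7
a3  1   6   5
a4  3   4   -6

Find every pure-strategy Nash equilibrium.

(a4, C)

Mark each player's best response to every combination of opponents' strategies; a profile where every player is best-responding is a pure Nash equilibrium.
Player 1 against L: payoffs 8, 1, -6, -2 → best response a1.
Player 1 against C: payoffs -4, 7, -8, 9 → best response a4.
Player 1 against R: payoffs -1, 1, 7, -4 → best response a3.
Player 2 against a1: payoffs -5, 3, 6 → best response R.
Player 2 against a2: payoffs -5, -2, -7 → best response C.
Player 2 against a3: payoffs 1, 6, 5 → best response C.
Player 2 against a4: payoffs 3, 4, -6 → best response C.
Mutual best responses: (a4, C).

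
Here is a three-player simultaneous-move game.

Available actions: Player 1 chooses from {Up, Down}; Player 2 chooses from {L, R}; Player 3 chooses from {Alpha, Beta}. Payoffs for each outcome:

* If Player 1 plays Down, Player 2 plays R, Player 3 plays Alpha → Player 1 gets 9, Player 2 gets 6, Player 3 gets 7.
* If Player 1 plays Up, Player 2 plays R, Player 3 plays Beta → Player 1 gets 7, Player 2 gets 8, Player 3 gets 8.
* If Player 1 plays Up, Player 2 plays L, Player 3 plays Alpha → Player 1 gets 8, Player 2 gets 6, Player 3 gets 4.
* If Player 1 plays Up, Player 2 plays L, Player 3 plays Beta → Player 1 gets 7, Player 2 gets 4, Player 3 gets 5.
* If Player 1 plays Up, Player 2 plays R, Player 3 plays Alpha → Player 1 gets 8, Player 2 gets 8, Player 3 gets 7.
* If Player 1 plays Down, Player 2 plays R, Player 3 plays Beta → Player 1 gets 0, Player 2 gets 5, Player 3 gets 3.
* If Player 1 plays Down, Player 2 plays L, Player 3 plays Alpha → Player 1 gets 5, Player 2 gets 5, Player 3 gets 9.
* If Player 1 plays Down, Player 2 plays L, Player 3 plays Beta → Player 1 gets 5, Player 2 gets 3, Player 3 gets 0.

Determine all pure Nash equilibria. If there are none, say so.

Pure-strategy Nash equilibria: (Up, R, Beta); (Down, R, Alpha)

(Up, L, Alpha): Player 2 can switch to R (6 → 8). Not NE.
(Up, L, Beta): Player 2 can switch to R (4 → 8). Not NE.
(Up, R, Alpha): Player 1 can switch to Down (8 → 9). Not NE.
(Up, R, Beta): Player 1 gets 7, best alternative 0; Player 2 gets 8, best alternative 4; Player 3 gets 8, best alternative 7. No profitable deviation — NE.
(Down, L, Alpha): Player 1 can switch to Up (5 → 8). Not NE.
(Down, L, Beta): Player 1 can switch to Up (5 → 7). Not NE.
(Down, R, Alpha): Player 1 gets 9, best alternative 8; Player 2 gets 6, best alternative 5; Player 3 gets 7, best alternative 3. No profitable deviation — NE.
(Down, R, Beta): Player 1 can switch to Up (0 → 7). Not NE.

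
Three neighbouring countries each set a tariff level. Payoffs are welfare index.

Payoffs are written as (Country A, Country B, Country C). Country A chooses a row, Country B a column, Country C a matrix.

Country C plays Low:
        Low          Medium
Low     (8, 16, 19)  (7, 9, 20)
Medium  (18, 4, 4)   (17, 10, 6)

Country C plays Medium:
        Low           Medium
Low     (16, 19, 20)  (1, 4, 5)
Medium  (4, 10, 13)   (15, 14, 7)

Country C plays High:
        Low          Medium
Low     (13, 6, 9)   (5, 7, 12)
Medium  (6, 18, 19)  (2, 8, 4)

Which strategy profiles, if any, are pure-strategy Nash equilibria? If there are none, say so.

The pure Nash equilibria are (Low, Low, Medium) and (Medium, Medium, Medium).

Mark each player's best response to every combination of opponents' strategies; a profile where every player is best-responding is a pure Nash equilibrium.
Country A against (Low, Low): payoffs 8, 18 → best response Medium.
Country A against (Low, Medium): payoffs 16, 4 → best response Low.
Country A against (Low, High): payoffs 13, 6 → best response Low.
Country A against (Medium, Low): payoffs 7, 17 → best response Medium.
Country A against (Medium, Medium): payoffs 1, 15 → best response Medium.
Country A against (Medium, High): payoffs 5, 2 → best response Low.
Country B against (Low, Low): payoffs 16, 9 → best response Low.
Country B against (Low, Medium): payoffs 19, 4 → best response Low.
Country B against (Low, High): payoffs 6, 7 → best response Medium.
Country B against (Medium, Low): payoffs 4, 10 → best response Medium.
Country B against (Medium, Medium): payoffs 10, 14 → best response Medium.
Country B against (Medium, High): payoffs 18, 8 → best response Low.
Country C against (Low, Low): payoffs 19, 20, 9 → best response Medium.
Country C against (Low, Medium): payoffs 20, 5, 12 → best response Low.
Country C against (Medium, Low): payoffs 4, 13, 19 → best response High.
Country C against (Medium, Medium): payoffs 6, 7, 4 → best response Medium.
Mutual best responses: (Low, Low, Medium); (Medium, Medium, Medium).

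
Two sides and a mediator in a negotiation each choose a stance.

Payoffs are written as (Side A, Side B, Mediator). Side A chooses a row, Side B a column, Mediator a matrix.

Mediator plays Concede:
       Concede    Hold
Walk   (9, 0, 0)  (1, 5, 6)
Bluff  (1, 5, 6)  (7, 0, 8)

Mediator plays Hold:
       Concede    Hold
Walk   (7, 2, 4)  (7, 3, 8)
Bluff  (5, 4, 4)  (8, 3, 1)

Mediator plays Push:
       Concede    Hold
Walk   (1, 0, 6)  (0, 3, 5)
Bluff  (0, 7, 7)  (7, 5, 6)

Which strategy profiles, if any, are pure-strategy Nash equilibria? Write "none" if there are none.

There is no pure-strategy Nash equilibrium.

Side A against (Concede, Concede): payoffs 9, 1 → best response Walk.
Side A against (Concede, Hold): payoffs 7, 5 → best response Walk.
Side A against (Concede, Push): payoffs 1, 0 → best response Walk.
Side A against (Hold, Concede): payoffs 1, 7 → best response Bluff.
Side A against (Hold, Hold): payoffs 7, 8 → best response Bluff.
Side A against (Hold, Push): payoffs 0, 7 → best response Bluff.
Side B against (Walk, Concede): payoffs 0, 5 → best response Hold.
Side B against (Walk, Hold): payoffs 2, 3 → best response Hold.
Side B against (Walk, Push): payoffs 0, 3 → best response Hold.
Side B against (Bluff, Concede): payoffs 5, 0 → best response Concede.
Side B against (Bluff, Hold): payoffs 4, 3 → best response Concede.
Side B against (Bluff, Push): payoffs 7, 5 → best response Concede.
Mediator against (Walk, Concede): payoffs 0, 4, 6 → best response Push.
Mediator against (Walk, Hold): payoffs 6, 8, 5 → best response Hold.
Mediator against (Bluff, Concede): payoffs 6, 4, 7 → best response Push.
Mediator against (Bluff, Hold): payoffs 8, 1, 6 → best response Concede.
No profile is a mutual best response for all players.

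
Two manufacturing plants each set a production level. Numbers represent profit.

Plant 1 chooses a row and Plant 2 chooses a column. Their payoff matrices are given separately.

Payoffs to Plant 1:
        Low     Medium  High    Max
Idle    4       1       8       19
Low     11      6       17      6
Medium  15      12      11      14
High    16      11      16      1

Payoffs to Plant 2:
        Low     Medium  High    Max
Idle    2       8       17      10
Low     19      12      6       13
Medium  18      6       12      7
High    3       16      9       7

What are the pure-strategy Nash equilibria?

(Idle, Low): Plant 1 can switch to Low (4 → 11). Not NE.
(Idle, Medium): Plant 1 can switch to Low (1 → 6). Not NE.
(Idle, High): Plant 1 can switch to Low (8 → 17). Not NE.
(Idle, Max): Plant 2 can switch to High (10 → 17). Not NE.
(Low, Low): Plant 1 can switch to Medium (11 → 15). Not NE.
(Low, Medium): Plant 1 can switch to Medium (6 → 12). Not NE.
(Low, High): Plant 2 can switch to Low (6 → 19). Not NE.
(Low, Max): Plant 1 can switch to Idle (6 → 19). Not NE.
(Medium, Low): Plant 1 can switch to High (15 → 16). Not NE.
(Medium, Medium): Plant 2 can switch to Low (6 → 18). Not NE.
(Medium, High): Plant 1 can switch to Low (11 → 17). Not NE.
(Medium, Max): Plant 1 can switch to Idle (14 → 19). Not NE.
(The remaining 4 profiles each have a profitable deviation by the same check.)

This game has no pure Nash equilibrium.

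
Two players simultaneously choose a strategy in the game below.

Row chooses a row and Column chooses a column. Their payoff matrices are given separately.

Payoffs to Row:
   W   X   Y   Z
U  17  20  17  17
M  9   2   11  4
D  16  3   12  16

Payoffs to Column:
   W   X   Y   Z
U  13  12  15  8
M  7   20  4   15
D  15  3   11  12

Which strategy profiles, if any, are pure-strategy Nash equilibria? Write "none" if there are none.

Row against W: payoffs 17, 9, 16 → best response U.
Row against X: payoffs 20, 2, 3 → best response U.
Row against Y: payoffs 17, 11, 12 → best response U.
Row against Z: payoffs 17, 4, 16 → best response U.
Column against U: payoffs 13, 12, 15, 8 → best response Y.
Column against M: payoffs 7, 20, 4, 15 → best response X.
Column against D: payoffs 15, 3, 11, 12 → best response W.
Mutual best responses: (U, Y).

The unique pure-strategy Nash equilibrium is (U, Y).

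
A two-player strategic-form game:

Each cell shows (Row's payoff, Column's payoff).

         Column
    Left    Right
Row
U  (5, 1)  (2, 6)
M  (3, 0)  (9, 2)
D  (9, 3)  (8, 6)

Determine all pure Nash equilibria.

Row against Left: payoffs 5, 3, 9 → best response D.
Row against Right: payoffs 2, 9, 8 → best response M.
Column against U: payoffs 1, 6 → best response Right.
Column against M: payoffs 0, 2 → best response Right.
Column against D: payoffs 3, 6 → best response Right.
Mutual best responses: (M, Right).

Pure NE: (M, Right)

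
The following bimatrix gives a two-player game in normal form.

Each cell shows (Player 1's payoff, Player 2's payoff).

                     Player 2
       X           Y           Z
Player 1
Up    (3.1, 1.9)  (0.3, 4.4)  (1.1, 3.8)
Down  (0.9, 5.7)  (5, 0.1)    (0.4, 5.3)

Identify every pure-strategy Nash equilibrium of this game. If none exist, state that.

none

For each player, find the best response to each opponent profile; mutual best responses are the pure NE.
Player 1 against X: payoffs 3.1, 0.9 → best response Up.
Player 1 against Y: payoffs 0.3, 5 → best response Down.
Player 1 against Z: payoffs 1.1, 0.4 → best response Up.
Player 2 against Up: payoffs 1.9, 4.4, 3.8 → best response Y.
Player 2 against Down: payoffs 5.7, 0.1, 5.3 → best response X.
No profile is a mutual best response for all players.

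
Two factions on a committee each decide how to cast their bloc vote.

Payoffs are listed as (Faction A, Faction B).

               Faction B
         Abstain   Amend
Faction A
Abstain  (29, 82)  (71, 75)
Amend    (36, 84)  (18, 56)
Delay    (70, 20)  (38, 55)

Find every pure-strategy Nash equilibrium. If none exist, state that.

Faction A against Abstain: payoffs 29, 36, 70 → best response Delay.
Faction A against Amend: payoffs 71, 18, 38 → best response Abstain.
Faction B against Abstain: payoffs 82, 75 → best response Abstain.
Faction B against Amend: payoffs 84, 56 → best response Abstain.
Faction B against Delay: payoffs 20, 55 → best response Amend.
No profile is a mutual best response for all players.

No pure-strategy Nash equilibrium.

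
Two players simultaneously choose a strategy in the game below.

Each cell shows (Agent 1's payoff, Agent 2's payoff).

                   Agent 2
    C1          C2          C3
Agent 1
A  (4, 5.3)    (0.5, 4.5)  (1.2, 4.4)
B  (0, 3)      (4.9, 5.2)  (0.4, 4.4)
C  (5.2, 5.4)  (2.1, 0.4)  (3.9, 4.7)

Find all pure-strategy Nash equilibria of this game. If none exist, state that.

Pure-strategy Nash equilibria: (B, C2) and (C, C1)

Agent 1 against C1: payoffs 4, 0, 5.2 → best response C.
Agent 1 against C2: payoffs 0.5, 4.9, 2.1 → best response B.
Agent 1 against C3: payoffs 1.2, 0.4, 3.9 → best response C.
Agent 2 against A: payoffs 5.3, 4.5, 4.4 → best response C1.
Agent 2 against B: payoffs 3, 5.2, 4.4 → best response C2.
Agent 2 against C: payoffs 5.4, 0.4, 4.7 → best response C1.
Mutual best responses: (B, C2); (C, C1).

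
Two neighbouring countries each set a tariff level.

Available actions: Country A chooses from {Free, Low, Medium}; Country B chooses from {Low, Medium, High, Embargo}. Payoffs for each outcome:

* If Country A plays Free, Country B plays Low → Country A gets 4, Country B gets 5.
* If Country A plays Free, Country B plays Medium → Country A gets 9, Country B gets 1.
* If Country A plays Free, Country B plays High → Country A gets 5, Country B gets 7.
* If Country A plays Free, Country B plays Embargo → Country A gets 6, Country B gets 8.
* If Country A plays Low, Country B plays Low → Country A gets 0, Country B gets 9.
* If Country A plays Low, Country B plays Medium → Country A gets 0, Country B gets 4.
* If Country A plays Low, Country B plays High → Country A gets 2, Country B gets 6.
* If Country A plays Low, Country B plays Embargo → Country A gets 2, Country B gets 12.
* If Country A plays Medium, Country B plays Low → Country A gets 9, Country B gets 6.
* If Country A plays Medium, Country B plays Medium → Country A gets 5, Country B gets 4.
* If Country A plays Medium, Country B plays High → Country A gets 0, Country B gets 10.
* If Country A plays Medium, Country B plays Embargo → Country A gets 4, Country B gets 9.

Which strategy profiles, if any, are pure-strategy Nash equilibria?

Country A against Low: payoffs 4, 0, 9 → best response Medium.
Country A against Medium: payoffs 9, 0, 5 → best response Free.
Country A against High: payoffs 5, 2, 0 → best response Free.
Country A against Embargo: payoffs 6, 2, 4 → best response Free.
Country B against Free: payoffs 5, 1, 7, 8 → best response Embargo.
Country B against Low: payoffs 9, 4, 6, 12 → best response Embargo.
Country B against Medium: payoffs 6, 4, 10, 9 → best response High.
Mutual best responses: (Free, Embargo).

(Free, Embargo)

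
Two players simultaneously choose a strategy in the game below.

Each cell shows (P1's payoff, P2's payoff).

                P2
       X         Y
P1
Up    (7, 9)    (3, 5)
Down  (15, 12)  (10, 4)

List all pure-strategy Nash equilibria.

(Up, X): P1 can switch to Down (7 → 15). Not NE.
(Up, Y): P1 can switch to Down (3 → 10). Not NE.
(Down, X): P1 gets 15, best alternative 7; P2 gets 12, best alternative 4. No profitable deviation — NE.
(Down, Y): P2 can switch to X (4 → 12). Not NE.

Pure NE: (Down, X)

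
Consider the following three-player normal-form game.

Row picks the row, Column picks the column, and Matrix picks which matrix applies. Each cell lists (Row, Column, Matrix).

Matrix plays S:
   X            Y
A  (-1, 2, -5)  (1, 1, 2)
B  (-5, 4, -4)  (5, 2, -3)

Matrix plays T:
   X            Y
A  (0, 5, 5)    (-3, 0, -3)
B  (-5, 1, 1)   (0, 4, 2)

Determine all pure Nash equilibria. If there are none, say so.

The pure Nash equilibria are (A, X, T) and (B, Y, T).

(A, X, S): Matrix can switch to T (-5 → 5). Not NE.
(A, X, T): Row gets 0, best alternative -5; Column gets 5, best alternative 0; Matrix gets 5, best alternative -5. No profitable deviation — NE.
(A, Y, S): Row can switch to B (1 → 5). Not NE.
(A, Y, T): Row can switch to B (-3 → 0). Not NE.
(B, X, S): Row can switch to A (-5 → -1). Not NE.
(B, X, T): Row can switch to A (-5 → 0). Not NE.
(B, Y, S): Column can switch to X (2 → 4). Not NE.
(B, Y, T): Row gets 0, best alternative -3; Column gets 4, best alternative 1; Matrix gets 2, best alternative -3. No profitable deviation — NE.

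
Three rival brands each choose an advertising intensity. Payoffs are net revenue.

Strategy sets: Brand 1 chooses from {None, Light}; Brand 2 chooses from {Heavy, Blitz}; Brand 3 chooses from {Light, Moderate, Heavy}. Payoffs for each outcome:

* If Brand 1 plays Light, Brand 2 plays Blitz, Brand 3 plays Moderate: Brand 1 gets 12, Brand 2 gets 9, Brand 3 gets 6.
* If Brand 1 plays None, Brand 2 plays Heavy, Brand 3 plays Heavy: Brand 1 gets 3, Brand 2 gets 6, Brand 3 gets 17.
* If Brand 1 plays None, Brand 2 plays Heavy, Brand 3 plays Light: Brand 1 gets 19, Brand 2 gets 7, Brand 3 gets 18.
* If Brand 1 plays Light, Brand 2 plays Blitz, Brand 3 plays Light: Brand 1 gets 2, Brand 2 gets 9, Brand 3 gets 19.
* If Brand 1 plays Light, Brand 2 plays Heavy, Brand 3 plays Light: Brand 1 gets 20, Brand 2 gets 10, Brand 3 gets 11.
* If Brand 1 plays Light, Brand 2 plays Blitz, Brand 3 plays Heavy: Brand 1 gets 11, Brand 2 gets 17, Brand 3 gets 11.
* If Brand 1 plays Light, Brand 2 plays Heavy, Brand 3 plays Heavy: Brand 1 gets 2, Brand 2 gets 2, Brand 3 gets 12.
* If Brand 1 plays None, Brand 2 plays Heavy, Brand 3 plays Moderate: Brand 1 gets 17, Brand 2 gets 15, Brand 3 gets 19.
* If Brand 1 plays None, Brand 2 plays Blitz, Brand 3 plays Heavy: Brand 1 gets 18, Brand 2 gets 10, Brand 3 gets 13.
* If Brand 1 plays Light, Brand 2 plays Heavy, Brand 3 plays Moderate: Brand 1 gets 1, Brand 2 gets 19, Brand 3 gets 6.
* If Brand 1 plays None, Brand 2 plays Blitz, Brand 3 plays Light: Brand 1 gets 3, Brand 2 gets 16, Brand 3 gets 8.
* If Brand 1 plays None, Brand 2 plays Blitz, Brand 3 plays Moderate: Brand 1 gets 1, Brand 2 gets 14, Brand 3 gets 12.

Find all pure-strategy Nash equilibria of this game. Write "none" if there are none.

(None, Heavy, Light): Brand 1 can switch to Light (19 → 20). Not NE.
(None, Heavy, Moderate): Brand 1 gets 17, best alternative 1; Brand 2 gets 15, best alternative 14; Brand 3 gets 19, best alternative 18. No profitable deviation — NE.
(None, Heavy, Heavy): Brand 2 can switch to Blitz (6 → 10). Not NE.
(None, Blitz, Light): Brand 3 can switch to Moderate (8 → 12). Not NE.
(None, Blitz, Moderate): Brand 1 can switch to Light (1 → 12). Not NE.
(None, Blitz, Heavy): Brand 1 gets 18, best alternative 11; Brand 2 gets 10, best alternative 6; Brand 3 gets 13, best alternative 12. No profitable deviation — NE.
(Light, Heavy, Light): Brand 3 can switch to Heavy (11 → 12). Not NE.
(Light, Heavy, Moderate): Brand 1 can switch to None (1 → 17). Not NE.
(The remaining 4 profiles each have a profitable deviation by the same check.)

(None, Heavy, Moderate) and (None, Blitz, Heavy)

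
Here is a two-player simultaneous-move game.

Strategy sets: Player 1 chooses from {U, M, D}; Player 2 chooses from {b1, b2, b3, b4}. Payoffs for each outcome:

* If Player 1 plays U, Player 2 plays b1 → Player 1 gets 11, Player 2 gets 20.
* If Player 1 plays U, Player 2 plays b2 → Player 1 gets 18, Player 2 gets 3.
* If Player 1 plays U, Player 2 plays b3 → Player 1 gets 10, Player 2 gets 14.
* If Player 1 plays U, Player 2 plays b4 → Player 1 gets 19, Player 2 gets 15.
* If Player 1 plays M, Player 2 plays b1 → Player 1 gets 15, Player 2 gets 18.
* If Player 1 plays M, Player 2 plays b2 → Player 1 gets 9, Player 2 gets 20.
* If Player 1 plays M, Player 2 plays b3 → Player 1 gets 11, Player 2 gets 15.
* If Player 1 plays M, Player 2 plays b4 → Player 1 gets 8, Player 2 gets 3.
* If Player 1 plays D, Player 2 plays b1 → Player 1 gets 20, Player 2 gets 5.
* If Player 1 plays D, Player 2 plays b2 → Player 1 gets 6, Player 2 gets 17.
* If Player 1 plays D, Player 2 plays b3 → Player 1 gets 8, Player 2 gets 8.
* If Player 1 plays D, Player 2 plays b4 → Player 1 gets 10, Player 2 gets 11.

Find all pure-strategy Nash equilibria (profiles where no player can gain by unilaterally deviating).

none

For each player, find the best response to each opponent profile; mutual best responses are the pure NE.
Player 1 against b1: payoffs 11, 15, 20 → best response D.
Player 1 against b2: payoffs 18, 9, 6 → best response U.
Player 1 against b3: payoffs 10, 11, 8 → best response M.
Player 1 against b4: payoffs 19, 8, 10 → best response U.
Player 2 against U: payoffs 20, 3, 14, 15 → best response b1.
Player 2 against M: payoffs 18, 20, 15, 3 → best response b2.
Player 2 against D: payoffs 5, 17, 8, 11 → best response b2.
No profile is a mutual best response for all players.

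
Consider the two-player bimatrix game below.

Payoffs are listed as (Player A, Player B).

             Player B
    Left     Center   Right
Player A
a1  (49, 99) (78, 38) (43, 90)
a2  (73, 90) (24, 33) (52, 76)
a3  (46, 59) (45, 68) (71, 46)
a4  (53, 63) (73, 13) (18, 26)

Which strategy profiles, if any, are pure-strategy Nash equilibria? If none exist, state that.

For each player, find the best response to each opponent profile; mutual best responses are the pure NE.
Player A against Left: payoffs 49, 73, 46, 53 → best response a2.
Player A against Center: payoffs 78, 24, 45, 73 → best response a1.
Player A against Right: payoffs 43, 52, 71, 18 → best response a3.
Player B against a1: payoffs 99, 38, 90 → best response Left.
Player B against a2: payoffs 90, 33, 76 → best response Left.
Player B against a3: payoffs 59, 68, 46 → best response Center.
Player B against a4: payoffs 63, 13, 26 → best response Left.
Mutual best responses: (a2, Left).

The unique pure-strategy Nash equilibrium is (a2, Left).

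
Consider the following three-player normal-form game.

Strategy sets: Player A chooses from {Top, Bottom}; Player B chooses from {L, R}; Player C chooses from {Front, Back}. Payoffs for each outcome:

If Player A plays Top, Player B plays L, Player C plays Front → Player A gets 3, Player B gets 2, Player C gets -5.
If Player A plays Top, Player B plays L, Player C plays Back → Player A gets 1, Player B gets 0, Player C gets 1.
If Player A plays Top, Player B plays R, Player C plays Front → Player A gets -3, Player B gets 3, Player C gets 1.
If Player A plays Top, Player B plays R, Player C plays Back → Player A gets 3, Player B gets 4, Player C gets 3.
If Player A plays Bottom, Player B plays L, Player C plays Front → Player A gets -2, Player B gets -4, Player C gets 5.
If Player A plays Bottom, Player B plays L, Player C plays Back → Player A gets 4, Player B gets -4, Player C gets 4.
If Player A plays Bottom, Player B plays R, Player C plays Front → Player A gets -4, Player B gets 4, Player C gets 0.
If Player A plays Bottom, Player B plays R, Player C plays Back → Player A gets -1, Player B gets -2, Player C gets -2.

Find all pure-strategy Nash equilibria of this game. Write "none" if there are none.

Player A against (L, Front): payoffs 3, -2 → best response Top.
Player A against (L, Back): payoffs 1, 4 → best response Bottom.
Player A against (R, Front): payoffs -3, -4 → best response Top.
Player A against (R, Back): payoffs 3, -1 → best response Top.
Player B against (Top, Front): payoffs 2, 3 → best response R.
Player B against (Top, Back): payoffs 0, 4 → best response R.
Player B against (Bottom, Front): payoffs -4, 4 → best response R.
Player B against (Bottom, Back): payoffs -4, -2 → best response R.
Player C against (Top, L): payoffs -5, 1 → best response Back.
Player C against (Top, R): payoffs 1, 3 → best response Back.
Player C against (Bottom, L): payoffs 5, 4 → best response Front.
Player C against (Bottom, R): payoffs 0, -2 → best response Front.
Mutual best responses: (Top, R, Back).

Pure NE: (Top, R, Back)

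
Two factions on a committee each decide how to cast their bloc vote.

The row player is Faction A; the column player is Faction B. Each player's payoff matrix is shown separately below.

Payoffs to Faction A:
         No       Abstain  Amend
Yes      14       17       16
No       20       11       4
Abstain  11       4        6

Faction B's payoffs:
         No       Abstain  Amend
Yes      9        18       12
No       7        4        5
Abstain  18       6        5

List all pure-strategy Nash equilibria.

(Yes, Abstain) and (No, No)

(Yes, No): Faction A can switch to No (14 → 20). Not NE.
(Yes, Abstain): Faction A gets 17, best alternative 11; Faction B gets 18, best alternative 12. No profitable deviation — NE.
(Yes, Amend): Faction B can switch to Abstain (12 → 18). Not NE.
(No, No): Faction A gets 20, best alternative 14; Faction B gets 7, best alternative 5. No profitable deviation — NE.
(No, Abstain): Faction A can switch to Yes (11 → 17). Not NE.
(No, Amend): Faction A can switch to Yes (4 → 16). Not NE.
(Abstain, No): Faction A can switch to Yes (11 → 14). Not NE.
(Abstain, Abstain): Faction A can switch to Yes (4 → 17). Not NE.
(Abstain, Amend): Faction A can switch to Yes (6 → 16). Not NE.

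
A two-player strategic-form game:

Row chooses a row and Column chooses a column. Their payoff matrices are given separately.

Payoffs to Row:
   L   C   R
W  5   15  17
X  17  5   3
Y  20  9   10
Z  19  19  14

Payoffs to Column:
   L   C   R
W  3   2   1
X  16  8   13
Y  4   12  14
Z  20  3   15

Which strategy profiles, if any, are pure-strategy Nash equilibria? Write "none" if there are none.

For each player, find the best response to each opponent profile; mutual best responses are the pure NE.
Row against L: payoffs 5, 17, 20, 19 → best response Y.
Row against C: payoffs 15, 5, 9, 19 → best response Z.
Row against R: payoffs 17, 3, 10, 14 → best response W.
Column against W: payoffs 3, 2, 1 → best response L.
Column against X: payoffs 16, 8, 13 → best response L.
Column against Y: payoffs 4, 12, 14 → best response R.
Column against Z: payoffs 20, 3, 15 → best response L.
No profile is a mutual best response for all players.

There is no pure-strategy Nash equilibrium.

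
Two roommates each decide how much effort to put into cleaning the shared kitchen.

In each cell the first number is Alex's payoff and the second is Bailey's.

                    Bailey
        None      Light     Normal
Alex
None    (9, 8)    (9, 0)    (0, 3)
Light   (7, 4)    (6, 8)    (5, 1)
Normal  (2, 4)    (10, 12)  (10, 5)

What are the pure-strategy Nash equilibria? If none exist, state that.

(None, None); (Normal, Light)

(None, None): Alex gets 9, best alternative 7; Bailey gets 8, best alternative 3. No profitable deviation — NE.
(None, Light): Alex can switch to Normal (9 → 10). Not NE.
(None, Normal): Alex can switch to Light (0 → 5). Not NE.
(Light, None): Alex can switch to None (7 → 9). Not NE.
(Light, Light): Alex can switch to None (6 → 9). Not NE.
(Light, Normal): Alex can switch to Normal (5 → 10). Not NE.
(Normal, None): Alex can switch to None (2 → 9). Not NE.
(Normal, Light): Alex gets 10, best alternative 9; Bailey gets 12, best alternative 5. No profitable deviation — NE.
(Normal, Normal): Bailey can switch to Light (5 → 12). Not NE.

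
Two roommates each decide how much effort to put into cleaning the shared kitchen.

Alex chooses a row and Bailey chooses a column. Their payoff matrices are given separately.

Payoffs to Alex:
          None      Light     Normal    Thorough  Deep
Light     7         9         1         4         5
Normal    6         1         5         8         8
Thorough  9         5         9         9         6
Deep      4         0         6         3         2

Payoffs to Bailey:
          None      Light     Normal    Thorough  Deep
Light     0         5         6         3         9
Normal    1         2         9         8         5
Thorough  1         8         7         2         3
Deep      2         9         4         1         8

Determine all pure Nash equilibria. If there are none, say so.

There is no pure-strategy Nash equilibrium.

(Light, None): Alex can switch to Thorough (7 → 9). Not NE.
(Light, Light): Bailey can switch to Normal (5 → 6). Not NE.
(Light, Normal): Alex can switch to Normal (1 → 5). Not NE.
(Light, Thorough): Alex can switch to Normal (4 → 8). Not NE.
(Light, Deep): Alex can switch to Normal (5 → 8). Not NE.
(Normal, None): Alex can switch to Light (6 → 7). Not NE.
(Normal, Light): Alex can switch to Light (1 → 9). Not NE.
(Normal, Normal): Alex can switch to Thorough (5 → 9). Not NE.
(The remaining 12 profiles each have a profitable deviation by the same check.)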